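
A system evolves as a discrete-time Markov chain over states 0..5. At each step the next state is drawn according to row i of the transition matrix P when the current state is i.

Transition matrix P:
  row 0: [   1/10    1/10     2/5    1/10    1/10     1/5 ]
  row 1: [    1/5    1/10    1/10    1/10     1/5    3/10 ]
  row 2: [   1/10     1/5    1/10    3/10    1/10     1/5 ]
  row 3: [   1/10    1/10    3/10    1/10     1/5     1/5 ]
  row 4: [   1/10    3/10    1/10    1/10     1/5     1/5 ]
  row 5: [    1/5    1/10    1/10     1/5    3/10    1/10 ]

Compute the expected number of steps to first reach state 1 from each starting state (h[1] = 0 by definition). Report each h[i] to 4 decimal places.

First-step conditioning: h[1] = 0; for i ≠ 1, h[i] = 1 + Σ_k P[i][k]·h[k].
  h[0] = 1 + 1/10·h[0] + 2/5·h[2] + 1/10·h[3] + 1/10·h[4] + 1/5·h[5]
  h[2] = 1 + 1/10·h[0] + 1/10·h[2] + 3/10·h[3] + 1/10·h[4] + 1/5·h[5]
  h[3] = 1 + 1/10·h[0] + 3/10·h[2] + 1/10·h[3] + 1/5·h[4] + 1/5·h[5]
  h[4] = 1 + 1/10·h[0] + 1/10·h[2] + 1/10·h[3] + 1/5·h[4] + 1/5·h[5]
  h[5] = 1 + 1/5·h[0] + 1/10·h[2] + 1/5·h[3] + 3/10·h[4] + 1/10·h[5]
Solving the 5×5 linear system over states ≠ 1 gives exactly h = [65670/10199, 0, 60500/10199, 64900/10199, 52800/10199, 64670/10199] (h[1] = 0 is the target).

h = [6.4389, 0.0000, 5.9320, 6.3634, 5.1770, 6.3408]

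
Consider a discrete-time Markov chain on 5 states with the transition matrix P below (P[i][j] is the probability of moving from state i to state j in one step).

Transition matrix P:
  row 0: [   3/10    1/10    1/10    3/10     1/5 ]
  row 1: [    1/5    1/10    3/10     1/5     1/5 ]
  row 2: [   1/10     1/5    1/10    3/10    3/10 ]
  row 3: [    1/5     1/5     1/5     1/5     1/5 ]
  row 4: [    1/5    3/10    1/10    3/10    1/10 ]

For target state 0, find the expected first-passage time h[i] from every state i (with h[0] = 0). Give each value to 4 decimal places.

h = [0.0000, 5.5455, 5.9967, 5.5004, 5.4594]

First-step conditioning: h[0] = 0; for i ≠ 0, h[i] = 1 + Σ_k P[i][k]·h[k].
  h[1] = 1 + 1/10·h[1] + 3/10·h[2] + 1/5·h[3] + 1/5·h[4]
  h[2] = 1 + 1/5·h[1] + 1/10·h[2] + 3/10·h[3] + 3/10·h[4]
  h[3] = 1 + 1/5·h[1] + 1/5·h[2] + 1/5·h[3] + 1/5·h[4]
  h[4] = 1 + 3/10·h[1] + 1/10·h[2] + 3/10·h[3] + 1/10·h[4]
Solving the 4×4 linear system over states ≠ 0 gives exactly h = [0, 6760/1219, 7310/1219, 6705/1219, 6655/1219] (h[0] = 0 is the target).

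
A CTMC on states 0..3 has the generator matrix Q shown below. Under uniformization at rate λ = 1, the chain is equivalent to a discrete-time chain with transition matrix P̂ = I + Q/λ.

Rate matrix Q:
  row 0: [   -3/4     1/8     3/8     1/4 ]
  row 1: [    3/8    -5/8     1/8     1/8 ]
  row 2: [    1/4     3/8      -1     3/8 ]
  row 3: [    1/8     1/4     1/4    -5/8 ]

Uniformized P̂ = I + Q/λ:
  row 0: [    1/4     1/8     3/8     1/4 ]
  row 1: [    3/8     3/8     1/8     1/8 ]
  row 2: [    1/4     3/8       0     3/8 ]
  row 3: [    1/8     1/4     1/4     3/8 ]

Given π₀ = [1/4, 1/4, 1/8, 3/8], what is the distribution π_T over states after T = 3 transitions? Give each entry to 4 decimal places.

t=0: π = [0.2500, 0.2500, 0.1250, 0.3750]
t=1: π = [0.2344, 0.2656, 0.2188, 0.2813]
t=2: π = [0.2480, 0.2813, 0.1914, 0.2793]
t=3: π = [0.2502, 0.2781, 0.1980, 0.2737]

π = [0.2502, 0.2781, 0.1980, 0.2737]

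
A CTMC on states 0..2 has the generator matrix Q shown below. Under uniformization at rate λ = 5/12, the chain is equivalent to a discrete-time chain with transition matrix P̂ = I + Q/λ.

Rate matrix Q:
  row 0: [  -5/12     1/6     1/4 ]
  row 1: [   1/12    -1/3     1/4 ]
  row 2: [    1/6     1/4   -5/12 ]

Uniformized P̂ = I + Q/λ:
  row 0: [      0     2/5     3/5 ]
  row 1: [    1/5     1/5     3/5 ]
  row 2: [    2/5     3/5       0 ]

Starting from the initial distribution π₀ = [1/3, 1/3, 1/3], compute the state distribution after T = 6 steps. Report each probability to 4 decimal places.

t=0: π = [0.3333, 0.3333, 0.3333]
t=1: π = [0.2000, 0.4000, 0.4000]
t=2: π = [0.2400, 0.4000, 0.3600]
t=3: π = [0.2240, 0.3920, 0.3840]
t=4: π = [0.2320, 0.3984, 0.3696]
t=5: π = [0.2275, 0.3942, 0.3782]
t=6: π = [0.2301, 0.3968, 0.3731]

π = [0.2301, 0.3968, 0.3731]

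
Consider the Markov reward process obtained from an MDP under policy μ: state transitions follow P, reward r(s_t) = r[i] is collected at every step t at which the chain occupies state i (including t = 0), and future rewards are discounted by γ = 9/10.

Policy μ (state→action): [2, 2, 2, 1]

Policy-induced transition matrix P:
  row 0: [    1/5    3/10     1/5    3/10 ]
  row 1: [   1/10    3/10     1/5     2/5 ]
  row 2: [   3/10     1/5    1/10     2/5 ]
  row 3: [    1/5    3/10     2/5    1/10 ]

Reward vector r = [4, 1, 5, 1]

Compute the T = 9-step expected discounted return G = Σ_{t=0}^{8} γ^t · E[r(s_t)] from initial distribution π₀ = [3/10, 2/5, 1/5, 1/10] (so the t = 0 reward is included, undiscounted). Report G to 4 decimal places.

t=0: π = [0.3000, 0.4000, 0.2000, 0.1000], E[r] = 2.7000, γ^t·E[r] = 2.700000, running G = 2.700000
t=1: π = [0.1800, 0.2800, 0.2000, 0.3400], E[r] = 2.3400, γ^t·E[r] = 2.106000, running G = 4.806000
t=2: π = [0.1920, 0.2800, 0.2480, 0.2800], E[r] = 2.5680, γ^t·E[r] = 2.080080, running G = 6.886080
t=3: π = [0.1968, 0.2752, 0.2312, 0.2968], E[r] = 2.5152, γ^t·E[r] = 1.833581, running G = 8.719661
t=4: π = [0.1956, 0.2769, 0.2362, 0.2913], E[r] = 2.5318, γ^t·E[r] = 1.661088, running G = 10.380749
t=5: π = [0.1959, 0.2764, 0.2346, 0.2931], E[r] = 2.5263, γ^t·E[r] = 1.491776, running G = 11.872525
t=6: π = [0.1958, 0.2765, 0.2351, 0.2925], E[r] = 2.5281, γ^t·E[r] = 1.343519, running G = 13.216044
t=7: π = [0.1959, 0.2765, 0.2350, 0.2927], E[r] = 2.5275, γ^t·E[r] = 1.208903, running G = 14.424947
t=8: π = [0.1958, 0.2765, 0.2350, 0.2926], E[r] = 2.5277, γ^t·E[r] = 1.088089, running G = 15.513036

G = 15.5130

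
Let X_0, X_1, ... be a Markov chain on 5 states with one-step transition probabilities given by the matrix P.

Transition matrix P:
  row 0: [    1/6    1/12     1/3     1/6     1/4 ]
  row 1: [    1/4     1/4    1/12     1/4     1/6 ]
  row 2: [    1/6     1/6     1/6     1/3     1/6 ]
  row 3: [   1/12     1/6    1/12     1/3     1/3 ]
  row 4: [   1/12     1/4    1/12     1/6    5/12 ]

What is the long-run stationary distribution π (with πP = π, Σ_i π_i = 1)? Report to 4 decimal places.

π = [0.1382, 0.1958, 0.1286, 0.2453, 0.2921]

Balance equations π_j = Σ_i π_i·P[i][j]:
  π_0 = 1/6·π_0 + 1/4·π_1 + 1/6·π_2 + 1/12·π_3 + 1/12·π_4
  π_1 = 1/12·π_0 + 1/4·π_1 + 1/6·π_2 + 1/6·π_3 + 1/4·π_4
  π_2 = 1/3·π_0 + 1/12·π_1 + 1/6·π_2 + 1/12·π_3 + 1/12·π_4
  π_3 = 1/6·π_0 + 1/4·π_1 + 1/3·π_2 + 1/3·π_3 + 1/6·π_4
  normalize: π_0 + π_1 + π_2 + π_3 + π_4 = 1
Solving the linear system gives exactly π = [1022/7395, 1448/7395, 317/2465, 1814/7395, 144/493].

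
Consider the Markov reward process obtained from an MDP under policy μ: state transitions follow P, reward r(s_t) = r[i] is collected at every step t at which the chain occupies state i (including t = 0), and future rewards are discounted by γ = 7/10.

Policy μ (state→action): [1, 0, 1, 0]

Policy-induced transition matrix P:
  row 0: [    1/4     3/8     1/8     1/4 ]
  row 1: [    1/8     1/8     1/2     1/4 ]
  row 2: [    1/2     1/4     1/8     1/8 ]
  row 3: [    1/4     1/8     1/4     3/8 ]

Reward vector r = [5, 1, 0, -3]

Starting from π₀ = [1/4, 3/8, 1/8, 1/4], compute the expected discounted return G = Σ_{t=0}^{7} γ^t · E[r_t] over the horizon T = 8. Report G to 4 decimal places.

t=0: π = [0.2500, 0.3750, 0.1250, 0.2500], E[r] = 0.8750, γ^t·E[r] = 0.875000, running G = 0.875000
t=1: π = [0.2344, 0.2031, 0.2969, 0.2656], E[r] = 0.5781, γ^t·E[r] = 0.404688, running G = 1.279688
t=2: π = [0.2988, 0.2207, 0.2344, 0.2461], E[r] = 0.9766, γ^t·E[r] = 0.478516, running G = 1.758203
t=3: π = [0.2810, 0.2290, 0.2385, 0.2515], E[r] = 0.8796, γ^t·E[r] = 0.301716, running G = 2.059919
t=4: π = [0.2810, 0.2251, 0.2423, 0.2516], E[r] = 0.8752, γ^t·E[r] = 0.210146, running G = 2.270065
t=5: π = [0.2824, 0.2255, 0.2409, 0.2512], E[r] = 0.8843, γ^t·E[r] = 0.148619, running G = 2.418685
t=6: π = [0.2820, 0.2257, 0.2410, 0.2513], E[r] = 0.8820, γ^t·E[r] = 0.103761, running G = 2.522445
t=7: π = [0.2820, 0.2256, 0.2411, 0.2513], E[r] = 0.8819, γ^t·E[r] = 0.072628, running G = 2.595074

G = 2.5951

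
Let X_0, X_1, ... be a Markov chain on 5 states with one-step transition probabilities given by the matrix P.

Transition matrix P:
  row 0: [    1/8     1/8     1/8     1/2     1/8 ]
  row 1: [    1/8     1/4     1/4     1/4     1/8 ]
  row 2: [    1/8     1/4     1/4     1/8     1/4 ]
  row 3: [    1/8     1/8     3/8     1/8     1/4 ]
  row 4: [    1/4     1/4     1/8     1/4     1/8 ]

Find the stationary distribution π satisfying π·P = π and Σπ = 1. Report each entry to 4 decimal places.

π = [0.1479, 0.2029, 0.2372, 0.2287, 0.1832]

Balance equations π_j = Σ_i π_i·P[i][j]:
  π_0 = 1/8·π_0 + 1/8·π_1 + 1/8·π_2 + 1/8·π_3 + 1/4·π_4
  π_1 = 1/8·π_0 + 1/4·π_1 + 1/4·π_2 + 1/8·π_3 + 1/4·π_4
  π_2 = 1/8·π_0 + 1/4·π_1 + 1/4·π_2 + 3/8·π_3 + 1/8·π_4
  π_3 = 1/2·π_0 + 1/4·π_1 + 1/8·π_2 + 1/8·π_3 + 1/4·π_4
  normalize: π_0 + π_1 + π_2 + π_3 + π_4 = 1
Solving the linear system gives exactly π = [699/4726, 959/4726, 1121/4726, 1081/4726, 433/2363].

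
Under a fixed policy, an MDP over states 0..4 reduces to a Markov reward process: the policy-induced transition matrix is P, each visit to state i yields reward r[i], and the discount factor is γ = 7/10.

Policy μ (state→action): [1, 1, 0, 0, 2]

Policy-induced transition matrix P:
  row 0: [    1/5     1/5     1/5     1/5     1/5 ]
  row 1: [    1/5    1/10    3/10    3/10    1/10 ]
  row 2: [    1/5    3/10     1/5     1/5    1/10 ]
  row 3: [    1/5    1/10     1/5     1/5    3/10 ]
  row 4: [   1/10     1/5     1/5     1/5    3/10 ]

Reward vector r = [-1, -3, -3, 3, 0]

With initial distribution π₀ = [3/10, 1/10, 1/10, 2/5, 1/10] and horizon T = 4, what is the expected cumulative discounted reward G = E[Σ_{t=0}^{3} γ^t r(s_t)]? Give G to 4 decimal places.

G = -0.7746

t=0: π = [0.3000, 0.1000, 0.1000, 0.4000, 0.1000], E[r] = 0.3000, γ^t·E[r] = 0.300000, running G = 0.300000
t=1: π = [0.1900, 0.1600, 0.2100, 0.2100, 0.2300], E[r] = -0.6700, γ^t·E[r] = -0.469000, running G = -0.169000
t=2: π = [0.1770, 0.1840, 0.2160, 0.2160, 0.2070], E[r] = -0.7290, γ^t·E[r] = -0.357210, running G = -0.526210
t=3: π = [0.1793, 0.1816, 0.2184, 0.2184, 0.2023], E[r] = -0.7241, γ^t·E[r] = -0.248366, running G = -0.774576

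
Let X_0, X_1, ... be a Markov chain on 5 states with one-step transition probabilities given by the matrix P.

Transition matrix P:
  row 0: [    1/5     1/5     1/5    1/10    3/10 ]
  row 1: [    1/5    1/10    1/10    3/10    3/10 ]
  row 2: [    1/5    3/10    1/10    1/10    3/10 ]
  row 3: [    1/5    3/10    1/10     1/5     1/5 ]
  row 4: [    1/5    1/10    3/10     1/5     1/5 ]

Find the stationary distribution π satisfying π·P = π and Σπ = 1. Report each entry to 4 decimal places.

Balance equations π_j = Σ_i π_i·P[i][j]:
  π_0 = 1/5·π_0 + 1/5·π_1 + 1/5·π_2 + 1/5·π_3 + 1/5·π_4
  π_1 = 1/5·π_0 + 1/10·π_1 + 3/10·π_2 + 3/10·π_3 + 1/10·π_4
  π_2 = 1/5·π_0 + 1/10·π_1 + 1/10·π_2 + 1/10·π_3 + 3/10·π_4
  π_3 = 1/10·π_0 + 3/10·π_1 + 1/10·π_2 + 1/5·π_3 + 1/5·π_4
  normalize: π_0 + π_1 + π_2 + π_3 + π_4 = 1
Solving the linear system gives exactly π = [1/5, 57/299, 256/1495, 272/1495, 383/1495].

π = [0.2000, 0.1906, 0.1712, 0.1819, 0.2562]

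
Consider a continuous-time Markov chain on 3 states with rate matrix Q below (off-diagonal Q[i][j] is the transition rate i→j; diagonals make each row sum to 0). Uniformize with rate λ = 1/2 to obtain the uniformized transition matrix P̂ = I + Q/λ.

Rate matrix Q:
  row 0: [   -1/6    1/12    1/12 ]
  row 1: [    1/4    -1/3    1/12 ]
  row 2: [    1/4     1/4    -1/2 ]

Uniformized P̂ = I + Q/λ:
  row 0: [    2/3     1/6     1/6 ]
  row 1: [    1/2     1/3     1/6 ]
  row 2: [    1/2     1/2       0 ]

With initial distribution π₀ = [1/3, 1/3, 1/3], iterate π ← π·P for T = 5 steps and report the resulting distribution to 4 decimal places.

t=0: π = [0.3333, 0.3333, 0.3333]
t=1: π = [0.5556, 0.3333, 0.1111]
t=2: π = [0.5926, 0.2593, 0.1481]
t=3: π = [0.5988, 0.2593, 0.1420]
t=4: π = [0.5998, 0.2572, 0.1430]
t=5: π = [0.6000, 0.2572, 0.1428]

π = [0.6000, 0.2572, 0.1428]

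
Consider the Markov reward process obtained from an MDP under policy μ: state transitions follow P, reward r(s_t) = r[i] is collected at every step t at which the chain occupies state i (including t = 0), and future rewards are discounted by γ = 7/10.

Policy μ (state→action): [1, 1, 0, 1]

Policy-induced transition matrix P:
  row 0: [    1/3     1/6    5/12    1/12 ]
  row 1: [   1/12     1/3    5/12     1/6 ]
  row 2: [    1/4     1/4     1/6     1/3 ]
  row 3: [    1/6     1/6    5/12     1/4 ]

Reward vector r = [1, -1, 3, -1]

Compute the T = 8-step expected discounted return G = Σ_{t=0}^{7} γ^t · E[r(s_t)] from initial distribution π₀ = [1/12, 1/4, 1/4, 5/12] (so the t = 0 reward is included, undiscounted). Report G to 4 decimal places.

t=0: π = [0.0833, 0.2500, 0.2500, 0.4167], E[r] = 0.1667, γ^t·E[r] = 0.166667, running G = 0.166667
t=1: π = [0.1806, 0.2292, 0.3542, 0.2361], E[r] = 0.7778, γ^t·E[r] = 0.544444, running G = 0.711111
t=2: π = [0.2072, 0.2344, 0.3281, 0.2303], E[r] = 0.7269, γ^t·E[r] = 0.356157, running G = 1.067269
t=3: π = [0.2090, 0.2331, 0.3346, 0.2233], E[r] = 0.7566, γ^t·E[r] = 0.259500, running G = 1.326768
t=4: π = [0.2100, 0.2334, 0.3330, 0.2236], E[r] = 0.7520, γ^t·E[r] = 0.180546, running G = 1.507314
t=5: π = [0.2100, 0.2333, 0.3334, 0.2233], E[r] = 0.7536, γ^t·E[r] = 0.126655, running G = 1.633969
t=6: π = [0.2100, 0.2333, 0.3333, 0.2233], E[r] = 0.7533, γ^t·E[r] = 0.088620, running G = 1.722588
t=7: π = [0.2100, 0.2333, 0.3333, 0.2233], E[r] = 0.7534, γ^t·E[r] = 0.062042, running G = 1.784630

G = 1.7846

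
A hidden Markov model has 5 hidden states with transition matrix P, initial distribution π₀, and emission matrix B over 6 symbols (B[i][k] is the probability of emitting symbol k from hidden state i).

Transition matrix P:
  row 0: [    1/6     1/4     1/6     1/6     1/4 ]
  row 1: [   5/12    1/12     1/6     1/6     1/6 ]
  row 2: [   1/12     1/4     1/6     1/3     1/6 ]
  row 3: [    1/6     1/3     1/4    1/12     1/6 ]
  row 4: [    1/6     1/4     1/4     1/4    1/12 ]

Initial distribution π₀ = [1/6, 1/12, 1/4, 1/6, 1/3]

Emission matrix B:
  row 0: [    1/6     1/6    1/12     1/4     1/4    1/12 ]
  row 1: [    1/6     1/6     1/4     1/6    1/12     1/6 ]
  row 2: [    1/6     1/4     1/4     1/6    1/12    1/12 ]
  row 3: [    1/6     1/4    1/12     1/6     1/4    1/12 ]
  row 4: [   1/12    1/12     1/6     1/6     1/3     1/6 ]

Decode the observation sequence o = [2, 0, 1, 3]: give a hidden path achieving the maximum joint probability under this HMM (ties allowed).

path = [2, 3, 1, 0]

t=0: δ = [1.389e-02, 2.083e-02, 6.250e-02, 1.389e-02, 5.556e-02]  (obs o_0=2)
t=1: δ = [1.543e-03, 2.604e-03, 2.315e-03, 3.472e-03, 8.681e-04]  ψ = [4, 2, 4, 2, 2]  (obs o_1=0)
t=2: δ = [1.808e-04, 1.929e-04, 2.170e-04, 1.929e-04, 4.823e-05]  ψ = [1, 3, 3, 2, 3]  (obs o_2=1)
t=3: δ = [2.009e-05, 1.072e-05, 8.038e-06, 1.206e-05, 7.535e-06]  ψ = [1, 3, 3, 2, 0]  (obs o_3=3)
backtrack: best end state = 0; path = [2, 3, 1, 0]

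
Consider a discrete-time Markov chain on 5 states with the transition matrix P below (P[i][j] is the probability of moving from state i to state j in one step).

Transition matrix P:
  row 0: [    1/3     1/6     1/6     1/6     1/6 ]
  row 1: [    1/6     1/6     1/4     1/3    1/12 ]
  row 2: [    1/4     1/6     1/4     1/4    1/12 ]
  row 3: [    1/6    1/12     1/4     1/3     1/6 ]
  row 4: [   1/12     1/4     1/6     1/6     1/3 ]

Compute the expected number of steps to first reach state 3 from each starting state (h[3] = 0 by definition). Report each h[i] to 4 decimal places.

First-step conditioning: h[3] = 0; for i ≠ 3, h[i] = 1 + Σ_k P[i][k]·h[k].
  h[0] = 1 + 1/3·h[0] + 1/6·h[1] + 1/6·h[2] + 1/6·h[4]
  h[1] = 1 + 1/6·h[0] + 1/6·h[1] + 1/4·h[2] + 1/12·h[4]
  h[2] = 1 + 1/4·h[0] + 1/6·h[1] + 1/4·h[2] + 1/12·h[4]
  h[4] = 1 + 1/12·h[0] + 1/4·h[1] + 1/6·h[2] + 1/3·h[4]
Solving the 4×4 linear system over states ≠ 3 gives exactly h = [333/71, 551/142, 1213/284, 0, 1309/284] (h[3] = 0 is the target).

h = [4.6901, 3.8803, 4.2711, 0.0000, 4.6092]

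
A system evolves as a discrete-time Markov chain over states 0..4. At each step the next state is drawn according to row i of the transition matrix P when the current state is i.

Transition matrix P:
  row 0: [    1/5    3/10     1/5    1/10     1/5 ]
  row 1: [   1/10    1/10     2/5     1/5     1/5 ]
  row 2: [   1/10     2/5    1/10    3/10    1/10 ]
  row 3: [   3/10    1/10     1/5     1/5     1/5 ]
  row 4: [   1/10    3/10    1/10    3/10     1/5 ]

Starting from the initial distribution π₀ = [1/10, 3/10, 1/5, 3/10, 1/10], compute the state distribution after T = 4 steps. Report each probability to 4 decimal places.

π = [0.1604, 0.2313, 0.2064, 0.2229, 0.1790]

t=0: π = [0.1000, 0.3000, 0.2000, 0.3000, 0.1000]
t=1: π = [0.1700, 0.2000, 0.2300, 0.2200, 0.1800]
t=2: π = [0.1610, 0.2390, 0.1990, 0.2240, 0.1770]
t=3: π = [0.1609, 0.2273, 0.2102, 0.2215, 0.1801]
t=4: π = [0.1604, 0.2313, 0.2064, 0.2229, 0.1790]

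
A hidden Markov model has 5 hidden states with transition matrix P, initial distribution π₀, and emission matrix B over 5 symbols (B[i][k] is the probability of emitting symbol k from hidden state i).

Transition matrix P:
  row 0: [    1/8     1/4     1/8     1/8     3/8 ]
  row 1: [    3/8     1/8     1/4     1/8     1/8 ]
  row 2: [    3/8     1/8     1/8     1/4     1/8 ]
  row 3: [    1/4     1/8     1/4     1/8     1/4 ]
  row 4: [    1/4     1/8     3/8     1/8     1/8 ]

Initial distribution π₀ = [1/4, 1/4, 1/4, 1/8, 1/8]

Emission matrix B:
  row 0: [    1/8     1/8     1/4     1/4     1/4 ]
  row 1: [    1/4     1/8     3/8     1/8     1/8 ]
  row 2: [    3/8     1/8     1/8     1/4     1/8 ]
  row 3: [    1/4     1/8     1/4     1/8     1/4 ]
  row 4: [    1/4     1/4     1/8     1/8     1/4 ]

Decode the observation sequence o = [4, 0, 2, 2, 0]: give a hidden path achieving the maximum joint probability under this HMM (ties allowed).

path = [4, 2, 0, 1, 2]

t=0: δ = [6.250e-02, 3.125e-02, 3.125e-02, 3.125e-02, 3.125e-02]  (obs o_0=4)
t=1: δ = [1.465e-03, 3.906e-03, 4.395e-03, 1.953e-03, 5.859e-03]  ψ = [1, 0, 4, 0, 0]  (obs o_1=0)
t=2: δ = [4.120e-04, 2.747e-04, 2.747e-04, 2.747e-04, 9.155e-05]  ψ = [2, 4, 4, 2, 4]  (obs o_2=2)
t=3: δ = [2.575e-05, 3.862e-05, 8.583e-06, 1.717e-05, 1.931e-05]  ψ = [1, 0, 1, 2, 0]  (obs o_3=2)
t=4: δ = [1.810e-06, 1.609e-06, 3.621e-06, 1.207e-06, 2.414e-06]  ψ = [1, 0, 1, 1, 0]  (obs o_4=0)
backtrack: best end state = 2; path = [4, 2, 0, 1, 2]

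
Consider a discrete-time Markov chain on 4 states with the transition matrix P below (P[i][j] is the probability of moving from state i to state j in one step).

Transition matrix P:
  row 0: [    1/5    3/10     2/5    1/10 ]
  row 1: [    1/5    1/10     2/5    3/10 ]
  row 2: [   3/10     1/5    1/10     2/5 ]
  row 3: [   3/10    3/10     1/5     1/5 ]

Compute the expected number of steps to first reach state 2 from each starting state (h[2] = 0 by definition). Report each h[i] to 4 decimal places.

h = [2.7273, 2.8283, 0.0000, 3.3333]

First-step conditioning: h[2] = 0; for i ≠ 2, h[i] = 1 + Σ_k P[i][k]·h[k].
  h[0] = 1 + 1/5·h[0] + 3/10·h[1] + 1/10·h[3]
  h[1] = 1 + 1/5·h[0] + 1/10·h[1] + 3/10·h[3]
  h[3] = 1 + 3/10·h[0] + 3/10·h[1] + 1/5·h[3]
Solving the 3×3 linear system over states ≠ 2 gives exactly h = [30/11, 280/99, 0, 10/3] (h[2] = 0 is the target).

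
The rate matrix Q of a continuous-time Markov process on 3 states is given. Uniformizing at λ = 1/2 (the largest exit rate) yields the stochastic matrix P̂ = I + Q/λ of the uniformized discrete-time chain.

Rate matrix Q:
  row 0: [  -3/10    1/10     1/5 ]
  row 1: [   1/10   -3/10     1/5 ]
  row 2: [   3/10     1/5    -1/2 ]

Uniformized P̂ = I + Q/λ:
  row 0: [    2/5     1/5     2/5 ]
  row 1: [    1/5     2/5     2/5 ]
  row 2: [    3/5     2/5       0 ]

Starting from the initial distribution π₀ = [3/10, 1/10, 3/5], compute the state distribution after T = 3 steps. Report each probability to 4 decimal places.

π = [0.4072, 0.3272, 0.2656]

t=0: π = [0.3000, 0.1000, 0.6000]
t=1: π = [0.5000, 0.3400, 0.1600]
t=2: π = [0.3640, 0.3000, 0.3360]
t=3: π = [0.4072, 0.3272, 0.2656]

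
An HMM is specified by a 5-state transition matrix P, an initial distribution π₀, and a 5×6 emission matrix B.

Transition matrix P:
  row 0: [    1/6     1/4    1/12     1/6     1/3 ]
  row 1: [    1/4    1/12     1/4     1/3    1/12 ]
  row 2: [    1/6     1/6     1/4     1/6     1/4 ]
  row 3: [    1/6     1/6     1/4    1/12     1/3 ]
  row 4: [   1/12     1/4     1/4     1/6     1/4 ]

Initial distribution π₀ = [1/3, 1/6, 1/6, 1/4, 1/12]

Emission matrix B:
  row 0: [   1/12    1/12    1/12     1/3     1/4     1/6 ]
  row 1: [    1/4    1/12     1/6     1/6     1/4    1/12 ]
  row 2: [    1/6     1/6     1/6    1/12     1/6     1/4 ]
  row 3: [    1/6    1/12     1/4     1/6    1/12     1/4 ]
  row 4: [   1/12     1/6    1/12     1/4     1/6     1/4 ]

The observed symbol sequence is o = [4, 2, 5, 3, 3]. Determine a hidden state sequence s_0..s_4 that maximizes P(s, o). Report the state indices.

t=0: δ = [8.333e-02, 4.167e-02, 2.778e-02, 2.083e-02, 1.389e-02]  (obs o_0=4)
t=1: δ = [1.157e-03, 3.472e-03, 1.736e-03, 3.472e-03, 2.315e-03]  ψ = [0, 0, 1, 0, 0]  (obs o_1=2)
t=2: δ = [1.447e-04, 4.823e-05, 2.170e-04, 2.894e-04, 2.894e-04]  ψ = [1, 3, 1, 1, 3]  (obs o_2=5)
t=3: δ = [1.608e-05, 1.206e-05, 6.028e-06, 8.038e-06, 2.411e-05]  ψ = [3, 4, 3, 4, 3]  (obs o_3=3)
t=4: δ = [1.005e-06, 1.005e-06, 5.023e-07, 6.698e-07, 1.507e-06]  ψ = [1, 4, 4, 1, 4]  (obs o_4=3)
backtrack: best end state = 4; path = [0, 1, 3, 4, 4]

path = [0, 1, 3, 4, 4]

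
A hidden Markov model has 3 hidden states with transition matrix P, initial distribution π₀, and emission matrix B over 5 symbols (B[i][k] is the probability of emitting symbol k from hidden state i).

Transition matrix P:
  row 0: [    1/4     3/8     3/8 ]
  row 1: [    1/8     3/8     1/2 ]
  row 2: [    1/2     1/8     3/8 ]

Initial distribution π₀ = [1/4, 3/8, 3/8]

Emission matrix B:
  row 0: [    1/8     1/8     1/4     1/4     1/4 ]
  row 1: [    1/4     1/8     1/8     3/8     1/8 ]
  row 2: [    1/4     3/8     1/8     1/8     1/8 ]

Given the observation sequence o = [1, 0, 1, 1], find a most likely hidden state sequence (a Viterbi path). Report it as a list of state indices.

path = [2, 2, 2, 2]

t=0: δ = [3.125e-02, 4.688e-02, 1.406e-01]  (obs o_0=1)
t=1: δ = [8.789e-03, 4.395e-03, 1.318e-02]  ψ = [2, 1, 2]  (obs o_1=0)
t=2: δ = [8.240e-04, 4.120e-04, 1.854e-03]  ψ = [2, 0, 2]  (obs o_2=1)
t=3: δ = [1.159e-04, 3.862e-05, 2.607e-04]  ψ = [2, 0, 2]  (obs o_3=1)
backtrack: best end state = 2; path = [2, 2, 2, 2]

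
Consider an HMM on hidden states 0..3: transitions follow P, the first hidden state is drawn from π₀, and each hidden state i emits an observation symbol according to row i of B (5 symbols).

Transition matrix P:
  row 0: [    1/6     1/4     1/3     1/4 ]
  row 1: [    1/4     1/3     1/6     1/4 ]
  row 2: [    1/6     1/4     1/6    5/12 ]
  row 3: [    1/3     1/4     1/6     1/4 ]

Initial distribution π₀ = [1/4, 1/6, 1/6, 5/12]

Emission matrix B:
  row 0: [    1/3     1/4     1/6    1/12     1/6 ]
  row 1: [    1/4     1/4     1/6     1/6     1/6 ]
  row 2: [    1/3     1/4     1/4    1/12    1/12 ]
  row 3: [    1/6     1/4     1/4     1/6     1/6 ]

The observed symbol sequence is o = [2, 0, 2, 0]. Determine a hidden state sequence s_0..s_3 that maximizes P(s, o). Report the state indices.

t=0: δ = [4.167e-02, 2.778e-02, 4.167e-02, 1.042e-01]  (obs o_0=2)
t=1: δ = [1.157e-02, 6.510e-03, 5.787e-03, 4.340e-03]  ψ = [3, 3, 3, 3]  (obs o_1=0)
t=2: δ = [3.215e-04, 4.823e-04, 9.645e-04, 7.234e-04]  ψ = [0, 0, 0, 0]  (obs o_2=2)
t=3: δ = [8.038e-05, 6.028e-05, 5.358e-05, 6.698e-05]  ψ = [3, 2, 2, 2]  (obs o_3=0)
backtrack: best end state = 0; path = [3, 0, 3, 0]

path = [3, 0, 3, 0]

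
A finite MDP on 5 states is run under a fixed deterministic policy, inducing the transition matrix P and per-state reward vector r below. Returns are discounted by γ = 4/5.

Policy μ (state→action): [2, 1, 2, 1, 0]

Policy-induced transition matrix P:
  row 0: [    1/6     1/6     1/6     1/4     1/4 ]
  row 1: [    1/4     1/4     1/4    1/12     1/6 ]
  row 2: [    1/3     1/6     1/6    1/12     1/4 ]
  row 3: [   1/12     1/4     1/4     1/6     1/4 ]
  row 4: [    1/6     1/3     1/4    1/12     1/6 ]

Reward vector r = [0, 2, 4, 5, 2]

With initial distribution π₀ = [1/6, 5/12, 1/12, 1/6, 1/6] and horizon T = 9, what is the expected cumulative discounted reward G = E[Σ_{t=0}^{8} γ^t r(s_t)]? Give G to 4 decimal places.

t=0: π = [0.1667, 0.4167, 0.0833, 0.1667, 0.1667], E[r] = 2.3333, γ^t·E[r] = 2.333333, running G = 2.333333
t=1: π = [0.2014, 0.2431, 0.2292, 0.1250, 0.2014], E[r] = 2.4306, γ^t·E[r] = 1.944444, running G = 4.277778
t=2: π = [0.2147, 0.2309, 0.2141, 0.1273, 0.2130], E[r] = 2.3808, γ^t·E[r] = 1.523704, running G = 5.801481
t=3: π = [0.2110, 0.2320, 0.2143, 0.1297, 0.2130], E[r] = 2.3957, γ^t·E[r] = 1.226617, running G = 7.028099
t=4: π = [0.2109, 0.2323, 0.2146, 0.1293, 0.2129], E[r] = 2.3952, γ^t·E[r] = 0.981093, running G = 8.009192
t=5: π = [0.2110, 0.2323, 0.2145, 0.1293, 0.2129], E[r] = 2.3948, γ^t·E[r] = 0.784743, running G = 8.793935
t=6: π = [0.2110, 0.2323, 0.2145, 0.1293, 0.2129], E[r] = 2.3949, γ^t·E[r] = 0.627802, running G = 9.421737
t=7: π = [0.2110, 0.2323, 0.2145, 0.1293, 0.2129], E[r] = 2.3949, γ^t·E[r] = 0.502244, running G = 9.923981
t=8: π = [0.2110, 0.2323, 0.2145, 0.1293, 0.2129], E[r] = 2.3949, γ^t·E[r] = 0.401795, running G = 10.325776

G = 10.3258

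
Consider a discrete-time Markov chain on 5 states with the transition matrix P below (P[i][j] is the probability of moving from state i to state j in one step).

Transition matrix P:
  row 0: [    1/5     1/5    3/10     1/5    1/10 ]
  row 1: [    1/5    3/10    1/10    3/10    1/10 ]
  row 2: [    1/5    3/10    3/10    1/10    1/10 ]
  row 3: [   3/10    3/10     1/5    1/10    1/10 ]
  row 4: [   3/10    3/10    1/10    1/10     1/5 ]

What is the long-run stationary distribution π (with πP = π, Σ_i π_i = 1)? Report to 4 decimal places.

π = [0.2289, 0.2771, 0.2045, 0.1783, 0.1111]

Balance equations π_j = Σ_i π_i·P[i][j]:
  π_0 = 1/5·π_0 + 1/5·π_1 + 1/5·π_2 + 3/10·π_3 + 3/10·π_4
  π_1 = 1/5·π_0 + 3/10·π_1 + 3/10·π_2 + 3/10·π_3 + 3/10·π_4
  π_2 = 3/10·π_0 + 1/10·π_1 + 3/10·π_2 + 1/5·π_3 + 1/10·π_4
  π_3 = 1/5·π_0 + 3/10·π_1 + 1/10·π_2 + 1/10·π_3 + 1/10·π_4
  normalize: π_0 + π_1 + π_2 + π_3 + π_4 = 1
Solving the linear system gives exactly π = [511/2232, 1237/4464, 913/4464, 199/1116, 1/9].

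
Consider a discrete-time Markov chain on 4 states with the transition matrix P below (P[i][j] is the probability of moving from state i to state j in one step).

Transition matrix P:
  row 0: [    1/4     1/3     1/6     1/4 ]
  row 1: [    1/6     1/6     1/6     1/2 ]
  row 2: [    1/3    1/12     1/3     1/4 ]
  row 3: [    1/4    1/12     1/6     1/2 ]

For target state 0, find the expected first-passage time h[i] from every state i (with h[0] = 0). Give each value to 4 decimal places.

h = [0.0000, 4.2105, 3.4737, 3.8596]

First-step conditioning: h[0] = 0; for i ≠ 0, h[i] = 1 + Σ_k P[i][k]·h[k].
  h[1] = 1 + 1/6·h[1] + 1/6·h[2] + 1/2·h[3]
  h[2] = 1 + 1/12·h[1] + 1/3·h[2] + 1/4·h[3]
  h[3] = 1 + 1/12·h[1] + 1/6·h[2] + 1/2·h[3]
Solving the 3×3 linear system over states ≠ 0 gives exactly h = [0, 80/19, 66/19, 220/57] (h[0] = 0 is the target).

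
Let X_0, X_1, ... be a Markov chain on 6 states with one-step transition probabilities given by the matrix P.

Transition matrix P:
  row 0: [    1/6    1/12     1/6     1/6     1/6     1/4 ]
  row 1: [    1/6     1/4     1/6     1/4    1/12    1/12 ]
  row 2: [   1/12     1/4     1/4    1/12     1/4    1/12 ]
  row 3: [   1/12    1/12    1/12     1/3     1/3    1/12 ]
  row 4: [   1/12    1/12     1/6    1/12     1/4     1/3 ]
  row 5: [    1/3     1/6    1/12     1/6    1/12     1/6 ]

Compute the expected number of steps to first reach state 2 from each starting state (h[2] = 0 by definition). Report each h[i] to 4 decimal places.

First-step conditioning: h[2] = 0; for i ≠ 2, h[i] = 1 + Σ_k P[i][k]·h[k].
  h[0] = 1 + 1/6·h[0] + 1/12·h[1] + 1/6·h[3] + 1/6·h[4] + 1/4·h[5]
  h[1] = 1 + 1/6·h[0] + 1/4·h[1] + 1/4·h[3] + 1/12·h[4] + 1/12·h[5]
  h[3] = 1 + 1/12·h[0] + 1/12·h[1] + 1/3·h[3] + 1/3·h[4] + 1/12·h[5]
  h[4] = 1 + 1/12·h[0] + 1/12·h[1] + 1/12·h[3] + 1/4·h[4] + 1/3·h[5]
  h[5] = 1 + 1/3·h[0] + 1/6·h[1] + 1/6·h[3] + 1/12·h[4] + 1/6·h[5]
Solving the 5×5 linear system over states ≠ 2 gives exactly h = [179232/24043, 178020/24043, 0, 194388/24043, 179100/24043, 192936/24043] (h[2] = 0 is the target).

h = [7.4546, 7.4042, 0.0000, 8.0850, 7.4492, 8.0246]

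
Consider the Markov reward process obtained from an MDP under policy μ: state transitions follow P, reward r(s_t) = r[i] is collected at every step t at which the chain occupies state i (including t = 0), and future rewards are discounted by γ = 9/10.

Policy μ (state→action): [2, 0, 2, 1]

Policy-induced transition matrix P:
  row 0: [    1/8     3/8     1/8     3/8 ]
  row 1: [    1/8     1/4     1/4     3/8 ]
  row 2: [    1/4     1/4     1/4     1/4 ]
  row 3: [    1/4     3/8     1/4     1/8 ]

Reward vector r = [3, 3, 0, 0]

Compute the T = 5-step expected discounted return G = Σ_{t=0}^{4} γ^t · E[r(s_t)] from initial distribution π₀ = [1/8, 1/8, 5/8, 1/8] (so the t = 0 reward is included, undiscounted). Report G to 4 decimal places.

t=0: π = [0.1250, 0.1250, 0.6250, 0.1250], E[r] = 0.7500, γ^t·E[r] = 0.750000, running G = 0.750000
t=1: π = [0.2188, 0.2813, 0.2344, 0.2656], E[r] = 1.5000, γ^t·E[r] = 1.350000, running G = 2.100000
t=2: π = [0.1875, 0.3105, 0.2227, 0.2793], E[r] = 1.4941, γ^t·E[r] = 1.210254, running G = 3.310254
t=3: π = [0.1877, 0.3083, 0.2266, 0.2773], E[r] = 1.4883, γ^t·E[r] = 1.084957, running G = 4.395211
t=4: π = [0.1880, 0.3081, 0.2265, 0.2773], E[r] = 1.4884, γ^t·E[r] = 0.976521, running G = 5.371732

G = 5.3717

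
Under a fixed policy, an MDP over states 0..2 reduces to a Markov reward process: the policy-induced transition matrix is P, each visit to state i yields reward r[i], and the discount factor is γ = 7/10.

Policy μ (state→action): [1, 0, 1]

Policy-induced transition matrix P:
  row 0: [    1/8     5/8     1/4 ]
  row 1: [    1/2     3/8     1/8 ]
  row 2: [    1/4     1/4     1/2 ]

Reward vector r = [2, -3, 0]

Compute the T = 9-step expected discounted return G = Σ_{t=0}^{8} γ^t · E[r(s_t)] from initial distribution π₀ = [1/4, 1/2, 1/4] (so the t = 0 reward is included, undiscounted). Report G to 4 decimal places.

G = -2.3354

t=0: π = [0.2500, 0.5000, 0.2500], E[r] = -1.0000, γ^t·E[r] = -1.000000, running G = -1.000000
t=1: π = [0.3438, 0.4063, 0.2500], E[r] = -0.5313, γ^t·E[r] = -0.371875, running G = -1.371875
t=2: π = [0.3086, 0.4297, 0.2617], E[r] = -0.6719, γ^t·E[r] = -0.329219, running G = -1.701094
t=3: π = [0.3188, 0.4194, 0.2617], E[r] = -0.6206, γ^t·E[r] = -0.212868, running G = -1.913961
t=4: π = [0.3150, 0.4220, 0.2630], E[r] = -0.6360, γ^t·E[r] = -0.152700, running G = -2.066662
t=5: π = [0.3161, 0.4209, 0.2630], E[r] = -0.6304, γ^t·E[r] = -0.105948, running G = -2.172609
t=6: π = [0.3157, 0.4212, 0.2631], E[r] = -0.6321, γ^t·E[r] = -0.074361, running G = -2.246971
t=7: π = [0.3158, 0.4210, 0.2631], E[r] = -0.6314, γ^t·E[r] = -0.052002, running G = -2.298973
t=8: π = [0.3158, 0.4211, 0.2632], E[r] = -0.6316, γ^t·E[r] = -0.036412, running G = -2.335386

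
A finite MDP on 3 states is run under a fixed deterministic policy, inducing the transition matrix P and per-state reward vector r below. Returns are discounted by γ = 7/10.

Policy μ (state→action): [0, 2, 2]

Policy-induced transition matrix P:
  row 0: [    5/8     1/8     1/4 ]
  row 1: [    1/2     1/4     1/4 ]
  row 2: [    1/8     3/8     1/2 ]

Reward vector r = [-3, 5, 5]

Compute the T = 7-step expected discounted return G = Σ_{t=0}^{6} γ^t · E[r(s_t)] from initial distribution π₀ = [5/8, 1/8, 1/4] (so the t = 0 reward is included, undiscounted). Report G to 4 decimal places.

G = 2.8522

t=0: π = [0.6250, 0.1250, 0.2500], E[r] = 0.0000, γ^t·E[r] = 0.000000, running G = 0.000000
t=1: π = [0.4844, 0.2031, 0.3125], E[r] = 1.1250, γ^t·E[r] = 0.787500, running G = 0.787500
t=2: π = [0.4434, 0.2285, 0.3281], E[r] = 1.4531, γ^t·E[r] = 0.712031, running G = 1.499531
t=3: π = [0.4324, 0.2356, 0.3320], E[r] = 1.5410, γ^t·E[r] = 0.528568, running G = 2.028100
t=4: π = [0.4295, 0.2375, 0.3330], E[r] = 1.5637, γ^t·E[r] = 0.375449, running G = 2.403549
t=5: π = [0.4288, 0.2379, 0.3333], E[r] = 1.5695, γ^t·E[r] = 0.263784, running G = 2.667333
t=6: π = [0.4286, 0.2381, 0.3333], E[r] = 1.5709, γ^t·E[r] = 0.184820, running G = 2.852153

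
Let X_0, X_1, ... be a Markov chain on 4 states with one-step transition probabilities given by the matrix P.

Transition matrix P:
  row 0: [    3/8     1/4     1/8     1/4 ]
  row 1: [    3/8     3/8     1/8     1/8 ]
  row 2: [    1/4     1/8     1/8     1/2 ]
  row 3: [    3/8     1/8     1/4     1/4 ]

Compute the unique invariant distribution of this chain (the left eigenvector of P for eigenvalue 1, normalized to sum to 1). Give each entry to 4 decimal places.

Balance equations π_j = Σ_i π_i·P[i][j]:
  π_0 = 3/8·π_0 + 3/8·π_1 + 1/4·π_2 + 3/8·π_3
  π_1 = 1/4·π_0 + 3/8·π_1 + 1/8·π_2 + 1/8·π_3
  π_2 = 1/8·π_0 + 1/8·π_1 + 1/8·π_2 + 1/4·π_3
  normalize: π_0 + π_1 + π_2 + π_3 = 1
Solving the linear system gives exactly π = [151/425, 96/425, 67/425, 111/425].

π = [0.3553, 0.2259, 0.1576, 0.2612]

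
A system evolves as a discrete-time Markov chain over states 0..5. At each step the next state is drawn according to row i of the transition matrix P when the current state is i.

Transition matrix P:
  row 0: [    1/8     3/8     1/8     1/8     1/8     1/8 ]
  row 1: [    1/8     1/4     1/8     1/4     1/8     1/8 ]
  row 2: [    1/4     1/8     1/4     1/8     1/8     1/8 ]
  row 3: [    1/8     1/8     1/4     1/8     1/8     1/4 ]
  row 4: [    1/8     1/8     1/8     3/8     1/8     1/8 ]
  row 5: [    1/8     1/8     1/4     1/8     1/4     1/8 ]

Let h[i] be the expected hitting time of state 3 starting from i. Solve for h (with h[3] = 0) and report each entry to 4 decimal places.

First-step conditioning: h[3] = 0; for i ≠ 3, h[i] = 1 + Σ_k P[i][k]·h[k].
  h[0] = 1 + 1/8·h[0] + 3/8·h[1] + 1/8·h[2] + 1/8·h[4] + 1/8·h[5]
  h[1] = 1 + 1/8·h[0] + 1/4·h[1] + 1/8·h[2] + 1/8·h[4] + 1/8·h[5]
  h[2] = 1 + 1/4·h[0] + 1/8·h[1] + 1/4·h[2] + 1/8·h[4] + 1/8·h[5]
  h[4] = 1 + 1/8·h[0] + 1/8·h[1] + 1/8·h[2] + 1/8·h[4] + 1/8·h[5]
  h[5] = 1 + 1/8·h[0] + 1/8·h[1] + 1/4·h[2] + 1/4·h[4] + 1/8·h[5]
Solving the 5×5 linear system over states ≠ 3 gives exactly h = [2016/383, 1792/383, 2080/383, 0, 1568/383, 2024/383] (h[3] = 0 is the target).

h = [5.2637, 4.6789, 5.4308, 0.0000, 4.0940, 5.2846]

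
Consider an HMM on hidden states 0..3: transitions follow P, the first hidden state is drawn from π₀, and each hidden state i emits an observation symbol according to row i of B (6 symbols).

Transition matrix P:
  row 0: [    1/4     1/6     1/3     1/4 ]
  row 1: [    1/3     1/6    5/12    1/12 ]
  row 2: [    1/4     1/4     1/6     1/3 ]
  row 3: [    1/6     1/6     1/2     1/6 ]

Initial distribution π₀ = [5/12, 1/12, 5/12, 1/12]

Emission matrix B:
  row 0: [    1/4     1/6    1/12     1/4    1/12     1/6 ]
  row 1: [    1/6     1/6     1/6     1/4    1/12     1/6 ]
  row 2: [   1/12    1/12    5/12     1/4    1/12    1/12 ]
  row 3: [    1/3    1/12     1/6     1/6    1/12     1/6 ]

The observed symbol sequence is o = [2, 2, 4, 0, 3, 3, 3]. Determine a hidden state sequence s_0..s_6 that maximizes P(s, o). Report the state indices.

path = [2, 3, 2, 3, 2, 3, 2]

t=0: δ = [3.472e-02, 1.389e-02, 1.736e-01, 1.389e-02]  (obs o_0=2)
t=1: δ = [3.617e-03, 7.234e-03, 1.206e-02, 9.645e-03]  ψ = [2, 2, 2, 2]  (obs o_1=2)
t=2: δ = [2.512e-04, 2.512e-04, 4.019e-04, 3.349e-04]  ψ = [2, 2, 3, 2]  (obs o_2=4)
t=3: δ = [2.512e-05, 1.674e-05, 1.395e-05, 4.465e-05]  ψ = [2, 2, 3, 2]  (obs o_3=0)
t=4: δ = [1.861e-06, 1.861e-06, 5.582e-06, 1.240e-06]  ψ = [3, 3, 3, 3]  (obs o_4=3)
t=5: δ = [3.489e-07, 3.489e-07, 2.326e-07, 3.101e-07]  ψ = [2, 2, 2, 2]  (obs o_5=3)
t=6: δ = [2.907e-08, 1.454e-08, 3.876e-08, 1.454e-08]  ψ = [1, 0, 3, 0]  (obs o_6=3)
backtrack: best end state = 2; path = [2, 3, 2, 3, 2, 3, 2]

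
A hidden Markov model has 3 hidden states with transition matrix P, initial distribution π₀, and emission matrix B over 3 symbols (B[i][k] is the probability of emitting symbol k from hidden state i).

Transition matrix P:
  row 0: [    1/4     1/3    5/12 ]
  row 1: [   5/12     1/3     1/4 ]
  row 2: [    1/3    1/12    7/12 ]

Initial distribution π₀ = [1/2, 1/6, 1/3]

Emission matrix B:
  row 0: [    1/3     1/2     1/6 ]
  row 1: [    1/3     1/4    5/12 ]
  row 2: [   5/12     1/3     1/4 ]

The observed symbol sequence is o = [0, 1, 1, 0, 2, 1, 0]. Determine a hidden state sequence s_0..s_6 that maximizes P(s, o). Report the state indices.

path = [2, 2, 2, 2, 2, 2, 2]

t=0: δ = [1.667e-01, 5.556e-02, 1.389e-01]  (obs o_0=0)
t=1: δ = [2.315e-02, 1.389e-02, 2.701e-02]  ψ = [2, 0, 2]  (obs o_1=1)
t=2: δ = [4.501e-03, 1.929e-03, 5.251e-03]  ψ = [2, 0, 2]  (obs o_2=1)
t=3: δ = [5.835e-04, 5.001e-04, 1.276e-03]  ψ = [2, 0, 2]  (obs o_3=0)
t=4: δ = [7.091e-05, 8.104e-05, 1.861e-04]  ψ = [2, 0, 2]  (obs o_4=2)
t=5: δ = [3.102e-05, 6.753e-06, 3.619e-05]  ψ = [2, 1, 2]  (obs o_5=1)
t=6: δ = [4.021e-06, 3.447e-06, 8.797e-06]  ψ = [2, 0, 2]  (obs o_6=0)
backtrack: best end state = 2; path = [2, 2, 2, 2, 2, 2, 2]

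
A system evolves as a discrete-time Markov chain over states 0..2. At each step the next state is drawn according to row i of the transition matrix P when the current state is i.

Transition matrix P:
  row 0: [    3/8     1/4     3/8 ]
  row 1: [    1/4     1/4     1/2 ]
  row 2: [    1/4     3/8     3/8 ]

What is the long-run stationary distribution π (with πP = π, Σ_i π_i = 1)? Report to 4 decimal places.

π = [0.2857, 0.3016, 0.4127]

Balance equations π_j = Σ_i π_i·P[i][j]:
  π_0 = 3/8·π_0 + 1/4·π_1 + 1/4·π_2
  π_1 = 1/4·π_0 + 1/4·π_1 + 3/8·π_2
  normalize: π_0 + π_1 + π_2 = 1
Solving the linear system gives exactly π = [2/7, 19/63, 26/63].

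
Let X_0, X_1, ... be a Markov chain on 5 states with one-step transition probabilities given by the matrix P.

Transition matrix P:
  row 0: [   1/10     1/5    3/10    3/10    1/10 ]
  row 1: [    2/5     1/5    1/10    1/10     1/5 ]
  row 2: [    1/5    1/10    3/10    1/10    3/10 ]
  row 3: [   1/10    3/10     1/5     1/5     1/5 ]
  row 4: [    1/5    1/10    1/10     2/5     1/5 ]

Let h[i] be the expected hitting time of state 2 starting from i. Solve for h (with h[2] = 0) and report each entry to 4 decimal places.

First-step conditioning: h[2] = 0; for i ≠ 2, h[i] = 1 + Σ_k P[i][k]·h[k].
  h[0] = 1 + 1/10·h[0] + 1/5·h[1] + 3/10·h[3] + 1/10·h[4]
  h[1] = 1 + 2/5·h[0] + 1/5·h[1] + 1/10·h[3] + 1/5·h[4]
  h[3] = 1 + 1/10·h[0] + 3/10·h[1] + 1/5·h[3] + 1/5·h[4]
  h[4] = 1 + 1/5·h[0] + 1/10·h[1] + 2/5·h[3] + 1/5·h[4]
Solving the 4×4 linear system over states ≠ 2 gives exactly h = [10060/2021, 12030/2021, 0, 11350/2021, 260/43] (h[2] = 0 is the target).

h = [4.9777, 5.9525, 0.0000, 5.6160, 6.0465]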